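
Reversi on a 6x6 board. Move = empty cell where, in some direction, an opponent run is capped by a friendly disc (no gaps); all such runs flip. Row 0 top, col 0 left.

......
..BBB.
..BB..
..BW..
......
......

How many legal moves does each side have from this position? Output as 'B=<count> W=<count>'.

-- B to move --
(2,4): no bracket -> illegal
(3,4): flips 1 -> legal
(4,2): no bracket -> illegal
(4,3): flips 1 -> legal
(4,4): flips 1 -> legal
B mobility = 3
-- W to move --
(0,1): no bracket -> illegal
(0,2): no bracket -> illegal
(0,3): flips 2 -> legal
(0,4): no bracket -> illegal
(0,5): no bracket -> illegal
(1,1): flips 1 -> legal
(1,5): no bracket -> illegal
(2,1): no bracket -> illegal
(2,4): no bracket -> illegal
(2,5): no bracket -> illegal
(3,1): flips 1 -> legal
(3,4): no bracket -> illegal
(4,1): no bracket -> illegal
(4,2): no bracket -> illegal
(4,3): no bracket -> illegal
W mobility = 3

Answer: B=3 W=3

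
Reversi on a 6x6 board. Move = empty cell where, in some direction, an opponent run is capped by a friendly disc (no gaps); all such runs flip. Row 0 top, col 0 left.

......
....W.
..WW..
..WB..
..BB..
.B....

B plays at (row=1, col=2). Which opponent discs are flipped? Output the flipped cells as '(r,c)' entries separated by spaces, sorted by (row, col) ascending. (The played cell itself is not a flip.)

Answer: (2,2) (3,2)

Derivation:
Dir NW: first cell '.' (not opp) -> no flip
Dir N: first cell '.' (not opp) -> no flip
Dir NE: first cell '.' (not opp) -> no flip
Dir W: first cell '.' (not opp) -> no flip
Dir E: first cell '.' (not opp) -> no flip
Dir SW: first cell '.' (not opp) -> no flip
Dir S: opp run (2,2) (3,2) capped by B -> flip
Dir SE: opp run (2,3), next='.' -> no flip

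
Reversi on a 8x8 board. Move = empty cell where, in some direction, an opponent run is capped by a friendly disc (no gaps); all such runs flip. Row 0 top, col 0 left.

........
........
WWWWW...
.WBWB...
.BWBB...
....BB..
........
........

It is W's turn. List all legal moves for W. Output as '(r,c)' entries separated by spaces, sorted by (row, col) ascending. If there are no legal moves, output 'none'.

(2,5): no bracket -> illegal
(3,0): no bracket -> illegal
(3,5): flips 1 -> legal
(4,0): flips 1 -> legal
(4,5): flips 3 -> legal
(4,6): no bracket -> illegal
(5,0): flips 2 -> legal
(5,1): flips 1 -> legal
(5,2): no bracket -> illegal
(5,3): flips 1 -> legal
(5,6): no bracket -> illegal
(6,3): no bracket -> illegal
(6,4): flips 3 -> legal
(6,5): flips 3 -> legal
(6,6): flips 2 -> legal

Answer: (3,5) (4,0) (4,5) (5,0) (5,1) (5,3) (6,4) (6,5) (6,6)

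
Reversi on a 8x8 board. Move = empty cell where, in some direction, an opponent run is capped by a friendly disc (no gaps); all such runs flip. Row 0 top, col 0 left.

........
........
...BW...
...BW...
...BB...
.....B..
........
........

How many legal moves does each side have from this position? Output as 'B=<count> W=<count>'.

-- B to move --
(1,3): no bracket -> illegal
(1,4): flips 2 -> legal
(1,5): flips 1 -> legal
(2,5): flips 2 -> legal
(3,5): flips 1 -> legal
(4,5): flips 1 -> legal
B mobility = 5
-- W to move --
(1,2): flips 1 -> legal
(1,3): no bracket -> illegal
(1,4): no bracket -> illegal
(2,2): flips 1 -> legal
(3,2): flips 1 -> legal
(3,5): no bracket -> illegal
(4,2): flips 1 -> legal
(4,5): no bracket -> illegal
(4,6): no bracket -> illegal
(5,2): flips 1 -> legal
(5,3): no bracket -> illegal
(5,4): flips 1 -> legal
(5,6): no bracket -> illegal
(6,4): no bracket -> illegal
(6,5): no bracket -> illegal
(6,6): no bracket -> illegal
W mobility = 6

Answer: B=5 W=6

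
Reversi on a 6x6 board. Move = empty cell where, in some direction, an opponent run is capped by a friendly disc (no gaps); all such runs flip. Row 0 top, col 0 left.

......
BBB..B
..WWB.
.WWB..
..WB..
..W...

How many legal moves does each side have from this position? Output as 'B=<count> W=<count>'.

Answer: B=6 W=8

Derivation:
-- B to move --
(1,3): flips 1 -> legal
(1,4): no bracket -> illegal
(2,0): no bracket -> illegal
(2,1): flips 3 -> legal
(3,0): flips 2 -> legal
(3,4): flips 1 -> legal
(4,0): no bracket -> illegal
(4,1): flips 1 -> legal
(5,1): flips 1 -> legal
(5,3): no bracket -> illegal
B mobility = 6
-- W to move --
(0,0): flips 1 -> legal
(0,1): flips 1 -> legal
(0,2): flips 1 -> legal
(0,3): no bracket -> illegal
(0,4): no bracket -> illegal
(0,5): no bracket -> illegal
(1,3): no bracket -> illegal
(1,4): no bracket -> illegal
(2,0): no bracket -> illegal
(2,1): no bracket -> illegal
(2,5): flips 1 -> legal
(3,4): flips 2 -> legal
(3,5): no bracket -> illegal
(4,4): flips 2 -> legal
(5,3): flips 2 -> legal
(5,4): flips 1 -> legal
W mobility = 8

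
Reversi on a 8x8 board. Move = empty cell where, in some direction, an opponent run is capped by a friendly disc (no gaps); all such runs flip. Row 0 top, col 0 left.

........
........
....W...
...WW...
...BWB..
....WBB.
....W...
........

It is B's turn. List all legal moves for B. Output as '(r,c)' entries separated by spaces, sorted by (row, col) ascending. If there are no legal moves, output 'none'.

(1,3): no bracket -> illegal
(1,4): no bracket -> illegal
(1,5): no bracket -> illegal
(2,2): flips 2 -> legal
(2,3): flips 2 -> legal
(2,5): flips 1 -> legal
(3,2): no bracket -> illegal
(3,5): no bracket -> illegal
(4,2): no bracket -> illegal
(5,3): flips 1 -> legal
(6,3): flips 1 -> legal
(6,5): flips 1 -> legal
(7,3): flips 1 -> legal
(7,4): no bracket -> illegal
(7,5): no bracket -> illegal

Answer: (2,2) (2,3) (2,5) (5,3) (6,3) (6,5) (7,3)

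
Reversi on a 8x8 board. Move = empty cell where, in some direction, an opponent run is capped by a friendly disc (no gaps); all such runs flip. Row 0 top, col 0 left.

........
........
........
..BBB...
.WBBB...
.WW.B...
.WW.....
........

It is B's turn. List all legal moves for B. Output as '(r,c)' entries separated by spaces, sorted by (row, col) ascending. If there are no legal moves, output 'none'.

(3,0): no bracket -> illegal
(3,1): no bracket -> illegal
(4,0): flips 1 -> legal
(5,0): flips 1 -> legal
(5,3): no bracket -> illegal
(6,0): flips 1 -> legal
(6,3): no bracket -> illegal
(7,0): flips 2 -> legal
(7,1): no bracket -> illegal
(7,2): flips 2 -> legal
(7,3): no bracket -> illegal

Answer: (4,0) (5,0) (6,0) (7,0) (7,2)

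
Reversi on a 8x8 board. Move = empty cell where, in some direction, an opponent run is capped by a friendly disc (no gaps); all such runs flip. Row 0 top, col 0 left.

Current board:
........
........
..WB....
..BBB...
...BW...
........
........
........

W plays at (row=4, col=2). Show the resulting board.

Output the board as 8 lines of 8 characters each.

Place W at (4,2); scan 8 dirs for brackets.
Dir NW: first cell '.' (not opp) -> no flip
Dir N: opp run (3,2) capped by W -> flip
Dir NE: opp run (3,3), next='.' -> no flip
Dir W: first cell '.' (not opp) -> no flip
Dir E: opp run (4,3) capped by W -> flip
Dir SW: first cell '.' (not opp) -> no flip
Dir S: first cell '.' (not opp) -> no flip
Dir SE: first cell '.' (not opp) -> no flip
All flips: (3,2) (4,3)

Answer: ........
........
..WB....
..WBB...
..WWW...
........
........
........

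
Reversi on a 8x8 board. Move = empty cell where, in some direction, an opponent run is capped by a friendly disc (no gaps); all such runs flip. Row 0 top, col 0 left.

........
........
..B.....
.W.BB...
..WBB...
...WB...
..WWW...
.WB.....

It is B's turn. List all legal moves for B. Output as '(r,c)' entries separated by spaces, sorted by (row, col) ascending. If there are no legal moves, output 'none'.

(2,0): no bracket -> illegal
(2,1): no bracket -> illegal
(3,0): no bracket -> illegal
(3,2): no bracket -> illegal
(4,0): flips 1 -> legal
(4,1): flips 1 -> legal
(5,1): flips 1 -> legal
(5,2): flips 2 -> legal
(5,5): no bracket -> illegal
(6,0): no bracket -> illegal
(6,1): no bracket -> illegal
(6,5): no bracket -> illegal
(7,0): flips 1 -> legal
(7,3): flips 2 -> legal
(7,4): flips 1 -> legal
(7,5): no bracket -> illegal

Answer: (4,0) (4,1) (5,1) (5,2) (7,0) (7,3) (7,4)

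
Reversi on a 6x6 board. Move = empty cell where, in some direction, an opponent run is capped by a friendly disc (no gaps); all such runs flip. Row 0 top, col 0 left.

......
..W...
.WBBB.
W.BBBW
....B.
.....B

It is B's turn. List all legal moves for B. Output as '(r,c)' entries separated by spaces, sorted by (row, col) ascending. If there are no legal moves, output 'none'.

(0,1): flips 1 -> legal
(0,2): flips 1 -> legal
(0,3): no bracket -> illegal
(1,0): flips 1 -> legal
(1,1): no bracket -> illegal
(1,3): no bracket -> illegal
(2,0): flips 1 -> legal
(2,5): no bracket -> illegal
(3,1): no bracket -> illegal
(4,0): no bracket -> illegal
(4,1): no bracket -> illegal
(4,5): no bracket -> illegal

Answer: (0,1) (0,2) (1,0) (2,0)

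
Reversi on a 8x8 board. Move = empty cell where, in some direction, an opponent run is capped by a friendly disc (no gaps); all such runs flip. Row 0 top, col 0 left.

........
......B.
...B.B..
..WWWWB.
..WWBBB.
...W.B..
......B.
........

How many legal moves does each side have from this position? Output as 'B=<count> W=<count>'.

-- B to move --
(2,1): no bracket -> illegal
(2,2): flips 1 -> legal
(2,4): flips 2 -> legal
(2,6): flips 1 -> legal
(3,1): flips 4 -> legal
(4,1): flips 3 -> legal
(5,1): no bracket -> illegal
(5,2): flips 2 -> legal
(5,4): no bracket -> illegal
(6,2): flips 1 -> legal
(6,3): flips 3 -> legal
(6,4): no bracket -> illegal
B mobility = 8
-- W to move --
(0,5): no bracket -> illegal
(0,6): no bracket -> illegal
(0,7): flips 2 -> legal
(1,2): flips 1 -> legal
(1,3): flips 1 -> legal
(1,4): flips 1 -> legal
(1,5): flips 1 -> legal
(1,7): no bracket -> illegal
(2,2): no bracket -> illegal
(2,4): no bracket -> illegal
(2,6): no bracket -> illegal
(2,7): no bracket -> illegal
(3,7): flips 1 -> legal
(4,7): flips 3 -> legal
(5,4): flips 1 -> legal
(5,6): flips 1 -> legal
(5,7): flips 1 -> legal
(6,4): no bracket -> illegal
(6,5): flips 2 -> legal
(6,7): no bracket -> illegal
(7,5): no bracket -> illegal
(7,6): no bracket -> illegal
(7,7): flips 3 -> legal
W mobility = 12

Answer: B=8 W=12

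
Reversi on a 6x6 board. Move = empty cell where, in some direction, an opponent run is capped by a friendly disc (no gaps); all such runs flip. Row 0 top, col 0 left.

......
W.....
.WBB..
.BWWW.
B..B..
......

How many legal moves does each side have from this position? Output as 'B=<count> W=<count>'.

-- B to move --
(0,0): no bracket -> illegal
(0,1): no bracket -> illegal
(1,1): flips 1 -> legal
(1,2): no bracket -> illegal
(2,0): flips 1 -> legal
(2,4): no bracket -> illegal
(2,5): flips 1 -> legal
(3,0): no bracket -> illegal
(3,5): flips 3 -> legal
(4,1): flips 1 -> legal
(4,2): flips 1 -> legal
(4,4): flips 1 -> legal
(4,5): flips 1 -> legal
B mobility = 8
-- W to move --
(1,1): flips 1 -> legal
(1,2): flips 2 -> legal
(1,3): flips 1 -> legal
(1,4): flips 1 -> legal
(2,0): no bracket -> illegal
(2,4): flips 2 -> legal
(3,0): flips 1 -> legal
(4,1): flips 1 -> legal
(4,2): no bracket -> illegal
(4,4): no bracket -> illegal
(5,0): no bracket -> illegal
(5,1): no bracket -> illegal
(5,2): flips 1 -> legal
(5,3): flips 1 -> legal
(5,4): flips 1 -> legal
W mobility = 10

Answer: B=8 W=10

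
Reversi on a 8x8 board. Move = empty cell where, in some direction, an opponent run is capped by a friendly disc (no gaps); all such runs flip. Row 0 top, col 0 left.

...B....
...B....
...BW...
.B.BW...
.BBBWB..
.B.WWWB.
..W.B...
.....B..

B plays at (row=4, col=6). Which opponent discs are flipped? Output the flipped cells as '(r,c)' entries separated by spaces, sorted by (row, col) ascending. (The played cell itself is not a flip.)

Dir NW: first cell '.' (not opp) -> no flip
Dir N: first cell '.' (not opp) -> no flip
Dir NE: first cell '.' (not opp) -> no flip
Dir W: first cell 'B' (not opp) -> no flip
Dir E: first cell '.' (not opp) -> no flip
Dir SW: opp run (5,5) capped by B -> flip
Dir S: first cell 'B' (not opp) -> no flip
Dir SE: first cell '.' (not opp) -> no flip

Answer: (5,5)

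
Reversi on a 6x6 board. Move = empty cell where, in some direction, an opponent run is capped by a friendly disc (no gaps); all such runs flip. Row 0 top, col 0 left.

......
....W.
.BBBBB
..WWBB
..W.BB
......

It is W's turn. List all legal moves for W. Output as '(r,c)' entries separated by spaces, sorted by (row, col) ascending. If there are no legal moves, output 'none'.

Answer: (1,0) (1,1) (1,2) (1,3) (1,5) (5,4) (5,5)

Derivation:
(1,0): flips 1 -> legal
(1,1): flips 1 -> legal
(1,2): flips 1 -> legal
(1,3): flips 1 -> legal
(1,5): flips 1 -> legal
(2,0): no bracket -> illegal
(3,0): no bracket -> illegal
(3,1): no bracket -> illegal
(4,3): no bracket -> illegal
(5,3): no bracket -> illegal
(5,4): flips 3 -> legal
(5,5): flips 1 -> legal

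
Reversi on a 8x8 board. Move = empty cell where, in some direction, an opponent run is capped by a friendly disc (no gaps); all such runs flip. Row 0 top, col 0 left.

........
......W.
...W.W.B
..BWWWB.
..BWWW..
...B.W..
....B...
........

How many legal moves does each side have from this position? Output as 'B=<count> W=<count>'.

Answer: B=7 W=9

Derivation:
-- B to move --
(0,5): flips 1 -> legal
(0,6): no bracket -> illegal
(0,7): no bracket -> illegal
(1,2): no bracket -> illegal
(1,3): flips 3 -> legal
(1,4): flips 2 -> legal
(1,5): no bracket -> illegal
(1,7): no bracket -> illegal
(2,2): no bracket -> illegal
(2,4): flips 1 -> legal
(2,6): flips 2 -> legal
(4,6): flips 4 -> legal
(5,2): no bracket -> illegal
(5,4): flips 2 -> legal
(5,6): no bracket -> illegal
(6,5): no bracket -> illegal
(6,6): no bracket -> illegal
B mobility = 7
-- W to move --
(1,7): no bracket -> illegal
(2,1): flips 1 -> legal
(2,2): no bracket -> illegal
(2,6): no bracket -> illegal
(3,1): flips 1 -> legal
(3,7): flips 1 -> legal
(4,1): flips 2 -> legal
(4,6): no bracket -> illegal
(4,7): flips 1 -> legal
(5,1): flips 1 -> legal
(5,2): no bracket -> illegal
(5,4): no bracket -> illegal
(6,2): flips 1 -> legal
(6,3): flips 1 -> legal
(6,5): no bracket -> illegal
(7,3): flips 1 -> legal
(7,4): no bracket -> illegal
(7,5): no bracket -> illegal
W mobility = 9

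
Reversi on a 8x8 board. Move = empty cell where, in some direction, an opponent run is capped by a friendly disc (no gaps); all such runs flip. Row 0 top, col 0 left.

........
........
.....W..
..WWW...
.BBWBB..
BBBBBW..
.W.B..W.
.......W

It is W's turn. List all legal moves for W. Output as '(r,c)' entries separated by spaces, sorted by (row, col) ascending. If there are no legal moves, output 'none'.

(3,0): no bracket -> illegal
(3,1): flips 2 -> legal
(3,5): flips 1 -> legal
(3,6): no bracket -> illegal
(4,0): flips 2 -> legal
(4,6): flips 2 -> legal
(5,6): flips 1 -> legal
(6,0): flips 2 -> legal
(6,2): flips 2 -> legal
(6,4): flips 2 -> legal
(6,5): flips 1 -> legal
(7,2): no bracket -> illegal
(7,3): flips 2 -> legal
(7,4): no bracket -> illegal

Answer: (3,1) (3,5) (4,0) (4,6) (5,6) (6,0) (6,2) (6,4) (6,5) (7,3)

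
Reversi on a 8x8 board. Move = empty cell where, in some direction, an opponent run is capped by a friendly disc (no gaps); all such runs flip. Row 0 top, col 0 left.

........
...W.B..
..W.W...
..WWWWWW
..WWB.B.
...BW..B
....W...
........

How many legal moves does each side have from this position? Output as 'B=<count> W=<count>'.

-- B to move --
(0,2): flips 3 -> legal
(0,3): no bracket -> illegal
(0,4): no bracket -> illegal
(1,1): flips 2 -> legal
(1,2): no bracket -> illegal
(1,4): flips 2 -> legal
(2,1): no bracket -> illegal
(2,3): flips 2 -> legal
(2,5): no bracket -> illegal
(2,6): flips 2 -> legal
(2,7): no bracket -> illegal
(3,1): flips 1 -> legal
(4,1): flips 2 -> legal
(4,5): no bracket -> illegal
(4,7): no bracket -> illegal
(5,1): flips 3 -> legal
(5,2): no bracket -> illegal
(5,5): flips 1 -> legal
(6,3): no bracket -> illegal
(6,5): no bracket -> illegal
(7,3): no bracket -> illegal
(7,4): flips 2 -> legal
(7,5): flips 1 -> legal
B mobility = 11
-- W to move --
(0,4): no bracket -> illegal
(0,5): no bracket -> illegal
(0,6): flips 1 -> legal
(1,4): no bracket -> illegal
(1,6): no bracket -> illegal
(2,5): no bracket -> illegal
(2,6): no bracket -> illegal
(4,5): flips 1 -> legal
(4,7): no bracket -> illegal
(5,2): flips 1 -> legal
(5,5): flips 2 -> legal
(5,6): flips 1 -> legal
(6,2): flips 2 -> legal
(6,3): flips 1 -> legal
(6,6): no bracket -> illegal
(6,7): no bracket -> illegal
W mobility = 7

Answer: B=11 W=7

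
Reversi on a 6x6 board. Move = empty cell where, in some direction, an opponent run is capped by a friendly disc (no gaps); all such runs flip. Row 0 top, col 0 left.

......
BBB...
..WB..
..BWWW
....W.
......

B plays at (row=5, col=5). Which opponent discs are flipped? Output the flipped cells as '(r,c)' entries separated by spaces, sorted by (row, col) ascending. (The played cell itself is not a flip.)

Answer: (2,2) (3,3) (4,4)

Derivation:
Dir NW: opp run (4,4) (3,3) (2,2) capped by B -> flip
Dir N: first cell '.' (not opp) -> no flip
Dir NE: edge -> no flip
Dir W: first cell '.' (not opp) -> no flip
Dir E: edge -> no flip
Dir SW: edge -> no flip
Dir S: edge -> no flip
Dir SE: edge -> no flip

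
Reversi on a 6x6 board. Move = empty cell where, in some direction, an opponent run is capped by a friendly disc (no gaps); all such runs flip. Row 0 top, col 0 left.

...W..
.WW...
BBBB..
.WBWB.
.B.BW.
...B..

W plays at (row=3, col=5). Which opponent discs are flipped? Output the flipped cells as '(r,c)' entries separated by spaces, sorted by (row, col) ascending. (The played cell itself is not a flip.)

Answer: (3,4)

Derivation:
Dir NW: first cell '.' (not opp) -> no flip
Dir N: first cell '.' (not opp) -> no flip
Dir NE: edge -> no flip
Dir W: opp run (3,4) capped by W -> flip
Dir E: edge -> no flip
Dir SW: first cell 'W' (not opp) -> no flip
Dir S: first cell '.' (not opp) -> no flip
Dir SE: edge -> no flip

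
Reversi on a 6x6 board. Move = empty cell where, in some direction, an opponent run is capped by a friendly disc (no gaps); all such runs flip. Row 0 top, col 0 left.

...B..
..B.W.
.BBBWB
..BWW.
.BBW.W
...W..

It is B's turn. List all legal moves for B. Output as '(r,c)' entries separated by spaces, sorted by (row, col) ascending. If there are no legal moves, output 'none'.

(0,4): no bracket -> illegal
(0,5): flips 1 -> legal
(1,3): no bracket -> illegal
(1,5): flips 2 -> legal
(3,5): flips 2 -> legal
(4,4): flips 2 -> legal
(5,2): flips 2 -> legal
(5,4): flips 1 -> legal
(5,5): no bracket -> illegal

Answer: (0,5) (1,5) (3,5) (4,4) (5,2) (5,4)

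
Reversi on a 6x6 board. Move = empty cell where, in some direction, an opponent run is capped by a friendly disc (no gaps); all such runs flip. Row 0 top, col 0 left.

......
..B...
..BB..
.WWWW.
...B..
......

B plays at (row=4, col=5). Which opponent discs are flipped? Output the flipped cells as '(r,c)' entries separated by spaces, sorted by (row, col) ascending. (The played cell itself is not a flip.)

Answer: (3,4)

Derivation:
Dir NW: opp run (3,4) capped by B -> flip
Dir N: first cell '.' (not opp) -> no flip
Dir NE: edge -> no flip
Dir W: first cell '.' (not opp) -> no flip
Dir E: edge -> no flip
Dir SW: first cell '.' (not opp) -> no flip
Dir S: first cell '.' (not opp) -> no flip
Dir SE: edge -> no flip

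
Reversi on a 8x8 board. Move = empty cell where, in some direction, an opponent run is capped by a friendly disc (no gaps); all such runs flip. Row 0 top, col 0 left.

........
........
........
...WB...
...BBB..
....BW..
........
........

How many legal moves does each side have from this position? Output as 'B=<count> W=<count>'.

Answer: B=6 W=2

Derivation:
-- B to move --
(2,2): flips 1 -> legal
(2,3): flips 1 -> legal
(2,4): no bracket -> illegal
(3,2): flips 1 -> legal
(4,2): no bracket -> illegal
(4,6): no bracket -> illegal
(5,6): flips 1 -> legal
(6,4): no bracket -> illegal
(6,5): flips 1 -> legal
(6,6): flips 1 -> legal
B mobility = 6
-- W to move --
(2,3): no bracket -> illegal
(2,4): no bracket -> illegal
(2,5): no bracket -> illegal
(3,2): no bracket -> illegal
(3,5): flips 2 -> legal
(3,6): no bracket -> illegal
(4,2): no bracket -> illegal
(4,6): no bracket -> illegal
(5,2): no bracket -> illegal
(5,3): flips 2 -> legal
(5,6): no bracket -> illegal
(6,3): no bracket -> illegal
(6,4): no bracket -> illegal
(6,5): no bracket -> illegal
W mobility = 2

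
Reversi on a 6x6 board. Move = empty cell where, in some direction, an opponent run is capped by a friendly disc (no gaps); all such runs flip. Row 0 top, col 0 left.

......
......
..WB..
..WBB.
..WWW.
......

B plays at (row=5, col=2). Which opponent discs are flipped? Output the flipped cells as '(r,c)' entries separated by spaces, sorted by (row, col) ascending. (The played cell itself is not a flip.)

Answer: (4,3)

Derivation:
Dir NW: first cell '.' (not opp) -> no flip
Dir N: opp run (4,2) (3,2) (2,2), next='.' -> no flip
Dir NE: opp run (4,3) capped by B -> flip
Dir W: first cell '.' (not opp) -> no flip
Dir E: first cell '.' (not opp) -> no flip
Dir SW: edge -> no flip
Dir S: edge -> no flip
Dir SE: edge -> no flip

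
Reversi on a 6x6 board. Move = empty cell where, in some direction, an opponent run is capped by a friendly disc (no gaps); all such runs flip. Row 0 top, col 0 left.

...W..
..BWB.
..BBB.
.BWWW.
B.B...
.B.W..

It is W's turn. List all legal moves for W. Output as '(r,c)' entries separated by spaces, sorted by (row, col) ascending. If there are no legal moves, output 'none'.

(0,1): flips 2 -> legal
(0,2): flips 2 -> legal
(0,4): flips 2 -> legal
(0,5): flips 2 -> legal
(1,1): flips 2 -> legal
(1,5): flips 2 -> legal
(2,0): flips 2 -> legal
(2,1): flips 1 -> legal
(2,5): flips 1 -> legal
(3,0): flips 1 -> legal
(3,5): flips 1 -> legal
(4,1): no bracket -> illegal
(4,3): no bracket -> illegal
(5,0): no bracket -> illegal
(5,2): flips 1 -> legal

Answer: (0,1) (0,2) (0,4) (0,5) (1,1) (1,5) (2,0) (2,1) (2,5) (3,0) (3,5) (5,2)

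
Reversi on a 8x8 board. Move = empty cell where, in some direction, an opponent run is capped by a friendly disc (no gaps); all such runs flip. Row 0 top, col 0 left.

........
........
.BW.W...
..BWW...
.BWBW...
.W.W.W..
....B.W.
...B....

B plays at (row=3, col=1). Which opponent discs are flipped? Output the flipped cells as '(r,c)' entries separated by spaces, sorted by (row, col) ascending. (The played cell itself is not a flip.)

Dir NW: first cell '.' (not opp) -> no flip
Dir N: first cell 'B' (not opp) -> no flip
Dir NE: opp run (2,2), next='.' -> no flip
Dir W: first cell '.' (not opp) -> no flip
Dir E: first cell 'B' (not opp) -> no flip
Dir SW: first cell '.' (not opp) -> no flip
Dir S: first cell 'B' (not opp) -> no flip
Dir SE: opp run (4,2) (5,3) capped by B -> flip

Answer: (4,2) (5,3)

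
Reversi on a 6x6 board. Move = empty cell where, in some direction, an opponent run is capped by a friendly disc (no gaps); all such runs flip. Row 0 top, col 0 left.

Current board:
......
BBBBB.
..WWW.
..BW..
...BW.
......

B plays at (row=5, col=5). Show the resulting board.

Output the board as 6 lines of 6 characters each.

Place B at (5,5); scan 8 dirs for brackets.
Dir NW: opp run (4,4) (3,3) (2,2) capped by B -> flip
Dir N: first cell '.' (not opp) -> no flip
Dir NE: edge -> no flip
Dir W: first cell '.' (not opp) -> no flip
Dir E: edge -> no flip
Dir SW: edge -> no flip
Dir S: edge -> no flip
Dir SE: edge -> no flip
All flips: (2,2) (3,3) (4,4)

Answer: ......
BBBBB.
..BWW.
..BB..
...BB.
.....B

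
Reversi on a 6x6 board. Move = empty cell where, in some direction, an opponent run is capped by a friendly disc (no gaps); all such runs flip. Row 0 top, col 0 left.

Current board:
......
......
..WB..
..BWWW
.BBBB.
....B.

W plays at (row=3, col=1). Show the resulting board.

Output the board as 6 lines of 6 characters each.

Place W at (3,1); scan 8 dirs for brackets.
Dir NW: first cell '.' (not opp) -> no flip
Dir N: first cell '.' (not opp) -> no flip
Dir NE: first cell 'W' (not opp) -> no flip
Dir W: first cell '.' (not opp) -> no flip
Dir E: opp run (3,2) capped by W -> flip
Dir SW: first cell '.' (not opp) -> no flip
Dir S: opp run (4,1), next='.' -> no flip
Dir SE: opp run (4,2), next='.' -> no flip
All flips: (3,2)

Answer: ......
......
..WB..
.WWWWW
.BBBB.
....B.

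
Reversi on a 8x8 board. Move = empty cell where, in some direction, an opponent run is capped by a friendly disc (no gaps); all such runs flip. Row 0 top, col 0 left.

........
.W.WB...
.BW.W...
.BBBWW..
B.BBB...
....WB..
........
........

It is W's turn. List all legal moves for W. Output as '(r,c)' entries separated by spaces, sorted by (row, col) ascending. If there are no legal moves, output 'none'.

(0,3): no bracket -> illegal
(0,4): flips 1 -> legal
(0,5): no bracket -> illegal
(1,0): flips 3 -> legal
(1,2): no bracket -> illegal
(1,5): flips 1 -> legal
(2,0): flips 1 -> legal
(2,3): no bracket -> illegal
(2,5): no bracket -> illegal
(3,0): flips 3 -> legal
(4,1): flips 2 -> legal
(4,5): no bracket -> illegal
(4,6): no bracket -> illegal
(5,0): no bracket -> illegal
(5,1): flips 2 -> legal
(5,2): flips 3 -> legal
(5,3): flips 1 -> legal
(5,6): flips 1 -> legal
(6,4): no bracket -> illegal
(6,5): no bracket -> illegal
(6,6): flips 3 -> legal

Answer: (0,4) (1,0) (1,5) (2,0) (3,0) (4,1) (5,1) (5,2) (5,3) (5,6) (6,6)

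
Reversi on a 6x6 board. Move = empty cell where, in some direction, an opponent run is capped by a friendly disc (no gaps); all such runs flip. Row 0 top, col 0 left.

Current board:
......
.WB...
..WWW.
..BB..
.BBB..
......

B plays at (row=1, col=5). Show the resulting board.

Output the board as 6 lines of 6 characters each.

Answer: ......
.WB..B
..WWB.
..BB..
.BBB..
......

Derivation:
Place B at (1,5); scan 8 dirs for brackets.
Dir NW: first cell '.' (not opp) -> no flip
Dir N: first cell '.' (not opp) -> no flip
Dir NE: edge -> no flip
Dir W: first cell '.' (not opp) -> no flip
Dir E: edge -> no flip
Dir SW: opp run (2,4) capped by B -> flip
Dir S: first cell '.' (not opp) -> no flip
Dir SE: edge -> no flip
All flips: (2,4)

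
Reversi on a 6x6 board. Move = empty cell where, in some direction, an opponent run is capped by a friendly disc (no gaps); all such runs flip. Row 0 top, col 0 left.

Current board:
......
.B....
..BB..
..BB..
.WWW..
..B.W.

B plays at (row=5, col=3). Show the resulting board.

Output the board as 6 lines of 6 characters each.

Place B at (5,3); scan 8 dirs for brackets.
Dir NW: opp run (4,2), next='.' -> no flip
Dir N: opp run (4,3) capped by B -> flip
Dir NE: first cell '.' (not opp) -> no flip
Dir W: first cell 'B' (not opp) -> no flip
Dir E: opp run (5,4), next='.' -> no flip
Dir SW: edge -> no flip
Dir S: edge -> no flip
Dir SE: edge -> no flip
All flips: (4,3)

Answer: ......
.B....
..BB..
..BB..
.WWB..
..BBW.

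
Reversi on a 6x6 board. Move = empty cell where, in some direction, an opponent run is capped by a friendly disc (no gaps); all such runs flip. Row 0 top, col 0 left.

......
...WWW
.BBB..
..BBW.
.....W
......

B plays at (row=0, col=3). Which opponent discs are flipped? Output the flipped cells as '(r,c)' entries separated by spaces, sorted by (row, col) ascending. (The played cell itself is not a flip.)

Dir NW: edge -> no flip
Dir N: edge -> no flip
Dir NE: edge -> no flip
Dir W: first cell '.' (not opp) -> no flip
Dir E: first cell '.' (not opp) -> no flip
Dir SW: first cell '.' (not opp) -> no flip
Dir S: opp run (1,3) capped by B -> flip
Dir SE: opp run (1,4), next='.' -> no flip

Answer: (1,3)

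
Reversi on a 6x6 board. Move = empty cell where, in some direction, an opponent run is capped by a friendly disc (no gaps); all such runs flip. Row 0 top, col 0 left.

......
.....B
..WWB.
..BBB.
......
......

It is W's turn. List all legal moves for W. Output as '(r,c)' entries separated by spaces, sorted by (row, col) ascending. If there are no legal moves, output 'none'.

(0,4): no bracket -> illegal
(0,5): no bracket -> illegal
(1,3): no bracket -> illegal
(1,4): no bracket -> illegal
(2,1): no bracket -> illegal
(2,5): flips 1 -> legal
(3,1): no bracket -> illegal
(3,5): no bracket -> illegal
(4,1): flips 1 -> legal
(4,2): flips 1 -> legal
(4,3): flips 1 -> legal
(4,4): flips 1 -> legal
(4,5): flips 1 -> legal

Answer: (2,5) (4,1) (4,2) (4,3) (4,4) (4,5)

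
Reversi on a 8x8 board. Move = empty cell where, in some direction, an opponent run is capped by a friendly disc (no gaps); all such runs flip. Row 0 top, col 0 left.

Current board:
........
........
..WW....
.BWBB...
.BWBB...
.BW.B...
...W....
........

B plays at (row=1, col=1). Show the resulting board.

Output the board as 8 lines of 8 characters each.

Place B at (1,1); scan 8 dirs for brackets.
Dir NW: first cell '.' (not opp) -> no flip
Dir N: first cell '.' (not opp) -> no flip
Dir NE: first cell '.' (not opp) -> no flip
Dir W: first cell '.' (not opp) -> no flip
Dir E: first cell '.' (not opp) -> no flip
Dir SW: first cell '.' (not opp) -> no flip
Dir S: first cell '.' (not opp) -> no flip
Dir SE: opp run (2,2) capped by B -> flip
All flips: (2,2)

Answer: ........
.B......
..BW....
.BWBB...
.BWBB...
.BW.B...
...W....
........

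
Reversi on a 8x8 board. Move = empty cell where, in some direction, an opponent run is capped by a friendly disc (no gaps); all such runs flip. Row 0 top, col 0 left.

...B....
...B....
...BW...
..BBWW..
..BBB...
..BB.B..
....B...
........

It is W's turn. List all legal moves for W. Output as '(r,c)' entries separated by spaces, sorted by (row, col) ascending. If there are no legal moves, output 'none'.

(0,2): flips 1 -> legal
(0,4): no bracket -> illegal
(1,2): flips 1 -> legal
(1,4): no bracket -> illegal
(2,1): no bracket -> illegal
(2,2): flips 1 -> legal
(3,1): flips 2 -> legal
(4,1): no bracket -> illegal
(4,5): no bracket -> illegal
(4,6): no bracket -> illegal
(5,1): flips 2 -> legal
(5,4): flips 1 -> legal
(5,6): no bracket -> illegal
(6,1): flips 2 -> legal
(6,2): flips 2 -> legal
(6,3): no bracket -> illegal
(6,5): no bracket -> illegal
(6,6): no bracket -> illegal
(7,3): no bracket -> illegal
(7,4): no bracket -> illegal
(7,5): no bracket -> illegal

Answer: (0,2) (1,2) (2,2) (3,1) (5,1) (5,4) (6,1) (6,2)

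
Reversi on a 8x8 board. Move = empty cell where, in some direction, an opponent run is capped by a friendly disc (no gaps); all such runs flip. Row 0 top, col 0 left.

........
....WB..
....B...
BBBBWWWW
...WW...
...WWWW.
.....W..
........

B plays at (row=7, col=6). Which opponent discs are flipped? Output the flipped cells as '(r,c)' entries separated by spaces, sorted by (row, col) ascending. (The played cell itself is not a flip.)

Dir NW: opp run (6,5) (5,4) (4,3) capped by B -> flip
Dir N: first cell '.' (not opp) -> no flip
Dir NE: first cell '.' (not opp) -> no flip
Dir W: first cell '.' (not opp) -> no flip
Dir E: first cell '.' (not opp) -> no flip
Dir SW: edge -> no flip
Dir S: edge -> no flip
Dir SE: edge -> no flip

Answer: (4,3) (5,4) (6,5)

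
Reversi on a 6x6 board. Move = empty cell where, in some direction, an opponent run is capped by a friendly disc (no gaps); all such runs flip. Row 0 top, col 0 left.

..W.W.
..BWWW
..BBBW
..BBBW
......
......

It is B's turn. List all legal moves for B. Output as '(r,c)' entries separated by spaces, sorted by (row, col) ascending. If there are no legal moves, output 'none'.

Answer: (0,3) (0,5)

Derivation:
(0,1): no bracket -> illegal
(0,3): flips 1 -> legal
(0,5): flips 1 -> legal
(1,1): no bracket -> illegal
(4,4): no bracket -> illegal
(4,5): no bracket -> illegal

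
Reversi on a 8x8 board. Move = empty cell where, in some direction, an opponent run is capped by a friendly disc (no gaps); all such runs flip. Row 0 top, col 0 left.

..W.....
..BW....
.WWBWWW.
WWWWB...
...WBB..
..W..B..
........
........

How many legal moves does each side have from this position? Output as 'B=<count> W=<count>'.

-- B to move --
(0,1): no bracket -> illegal
(0,3): flips 1 -> legal
(0,4): no bracket -> illegal
(1,0): no bracket -> illegal
(1,1): flips 2 -> legal
(1,4): flips 2 -> legal
(1,5): no bracket -> illegal
(1,6): flips 1 -> legal
(1,7): no bracket -> illegal
(2,0): flips 2 -> legal
(2,7): flips 3 -> legal
(3,5): no bracket -> illegal
(3,6): no bracket -> illegal
(3,7): no bracket -> illegal
(4,0): no bracket -> illegal
(4,1): flips 1 -> legal
(4,2): flips 3 -> legal
(5,1): no bracket -> illegal
(5,3): flips 2 -> legal
(5,4): no bracket -> illegal
(6,1): flips 2 -> legal
(6,2): no bracket -> illegal
(6,3): no bracket -> illegal
B mobility = 10
-- W to move --
(0,1): no bracket -> illegal
(0,3): flips 1 -> legal
(1,1): flips 1 -> legal
(1,4): flips 1 -> legal
(3,5): flips 1 -> legal
(3,6): no bracket -> illegal
(4,6): flips 2 -> legal
(5,3): no bracket -> illegal
(5,4): flips 2 -> legal
(5,6): no bracket -> illegal
(6,4): no bracket -> illegal
(6,5): no bracket -> illegal
(6,6): flips 2 -> legal
W mobility = 7

Answer: B=10 W=7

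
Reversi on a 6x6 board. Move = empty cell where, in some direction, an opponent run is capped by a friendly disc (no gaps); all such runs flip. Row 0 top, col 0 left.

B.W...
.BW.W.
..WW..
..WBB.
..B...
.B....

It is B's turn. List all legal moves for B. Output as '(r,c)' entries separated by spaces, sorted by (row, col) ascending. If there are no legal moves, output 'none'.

Answer: (0,1) (1,3) (3,1)

Derivation:
(0,1): flips 2 -> legal
(0,3): no bracket -> illegal
(0,4): no bracket -> illegal
(0,5): no bracket -> illegal
(1,3): flips 2 -> legal
(1,5): no bracket -> illegal
(2,1): no bracket -> illegal
(2,4): no bracket -> illegal
(2,5): no bracket -> illegal
(3,1): flips 1 -> legal
(4,1): no bracket -> illegal
(4,3): no bracket -> illegal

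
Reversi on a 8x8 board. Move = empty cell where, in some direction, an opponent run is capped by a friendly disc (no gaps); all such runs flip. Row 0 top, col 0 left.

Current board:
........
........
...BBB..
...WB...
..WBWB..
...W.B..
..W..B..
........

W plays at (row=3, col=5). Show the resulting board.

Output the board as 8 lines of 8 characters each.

Place W at (3,5); scan 8 dirs for brackets.
Dir NW: opp run (2,4), next='.' -> no flip
Dir N: opp run (2,5), next='.' -> no flip
Dir NE: first cell '.' (not opp) -> no flip
Dir W: opp run (3,4) capped by W -> flip
Dir E: first cell '.' (not opp) -> no flip
Dir SW: first cell 'W' (not opp) -> no flip
Dir S: opp run (4,5) (5,5) (6,5), next='.' -> no flip
Dir SE: first cell '.' (not opp) -> no flip
All flips: (3,4)

Answer: ........
........
...BBB..
...WWW..
..WBWB..
...W.B..
..W..B..
........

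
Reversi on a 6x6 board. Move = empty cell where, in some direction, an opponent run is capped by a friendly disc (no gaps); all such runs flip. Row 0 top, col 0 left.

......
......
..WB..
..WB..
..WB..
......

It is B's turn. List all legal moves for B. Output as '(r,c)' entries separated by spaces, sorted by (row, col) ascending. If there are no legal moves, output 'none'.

(1,1): flips 1 -> legal
(1,2): no bracket -> illegal
(1,3): no bracket -> illegal
(2,1): flips 2 -> legal
(3,1): flips 1 -> legal
(4,1): flips 2 -> legal
(5,1): flips 1 -> legal
(5,2): no bracket -> illegal
(5,3): no bracket -> illegal

Answer: (1,1) (2,1) (3,1) (4,1) (5,1)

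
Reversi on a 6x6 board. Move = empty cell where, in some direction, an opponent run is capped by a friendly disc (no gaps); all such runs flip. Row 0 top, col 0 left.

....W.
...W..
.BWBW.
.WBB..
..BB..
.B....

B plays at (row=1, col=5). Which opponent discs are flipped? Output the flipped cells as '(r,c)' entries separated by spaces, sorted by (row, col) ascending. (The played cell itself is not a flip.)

Answer: (2,4)

Derivation:
Dir NW: opp run (0,4), next=edge -> no flip
Dir N: first cell '.' (not opp) -> no flip
Dir NE: edge -> no flip
Dir W: first cell '.' (not opp) -> no flip
Dir E: edge -> no flip
Dir SW: opp run (2,4) capped by B -> flip
Dir S: first cell '.' (not opp) -> no flip
Dir SE: edge -> no flip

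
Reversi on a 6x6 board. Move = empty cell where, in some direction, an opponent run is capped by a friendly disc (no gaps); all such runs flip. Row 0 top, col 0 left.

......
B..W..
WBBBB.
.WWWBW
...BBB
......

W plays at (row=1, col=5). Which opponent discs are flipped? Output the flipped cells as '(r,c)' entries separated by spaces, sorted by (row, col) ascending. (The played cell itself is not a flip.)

Dir NW: first cell '.' (not opp) -> no flip
Dir N: first cell '.' (not opp) -> no flip
Dir NE: edge -> no flip
Dir W: first cell '.' (not opp) -> no flip
Dir E: edge -> no flip
Dir SW: opp run (2,4) capped by W -> flip
Dir S: first cell '.' (not opp) -> no flip
Dir SE: edge -> no flip

Answer: (2,4)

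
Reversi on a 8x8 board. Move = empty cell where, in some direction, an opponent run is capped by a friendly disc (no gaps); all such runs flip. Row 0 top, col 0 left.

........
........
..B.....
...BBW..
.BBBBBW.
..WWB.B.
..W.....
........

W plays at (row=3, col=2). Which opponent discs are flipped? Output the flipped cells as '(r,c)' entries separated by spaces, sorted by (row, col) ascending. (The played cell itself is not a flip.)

Dir NW: first cell '.' (not opp) -> no flip
Dir N: opp run (2,2), next='.' -> no flip
Dir NE: first cell '.' (not opp) -> no flip
Dir W: first cell '.' (not opp) -> no flip
Dir E: opp run (3,3) (3,4) capped by W -> flip
Dir SW: opp run (4,1), next='.' -> no flip
Dir S: opp run (4,2) capped by W -> flip
Dir SE: opp run (4,3) (5,4), next='.' -> no flip

Answer: (3,3) (3,4) (4,2)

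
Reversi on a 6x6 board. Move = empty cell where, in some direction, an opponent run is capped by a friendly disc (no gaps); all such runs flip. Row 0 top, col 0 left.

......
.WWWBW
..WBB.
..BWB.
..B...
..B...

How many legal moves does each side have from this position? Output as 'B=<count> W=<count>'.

-- B to move --
(0,0): no bracket -> illegal
(0,1): flips 1 -> legal
(0,2): flips 3 -> legal
(0,3): flips 1 -> legal
(0,4): no bracket -> illegal
(0,5): no bracket -> illegal
(1,0): flips 3 -> legal
(2,0): no bracket -> illegal
(2,1): flips 1 -> legal
(2,5): no bracket -> illegal
(3,1): no bracket -> illegal
(4,3): flips 1 -> legal
(4,4): no bracket -> illegal
B mobility = 6
-- W to move --
(0,3): no bracket -> illegal
(0,4): no bracket -> illegal
(0,5): no bracket -> illegal
(2,1): no bracket -> illegal
(2,5): flips 2 -> legal
(3,1): flips 1 -> legal
(3,5): flips 2 -> legal
(4,1): no bracket -> illegal
(4,3): no bracket -> illegal
(4,4): no bracket -> illegal
(4,5): flips 2 -> legal
(5,1): flips 1 -> legal
(5,3): no bracket -> illegal
W mobility = 5

Answer: B=6 W=5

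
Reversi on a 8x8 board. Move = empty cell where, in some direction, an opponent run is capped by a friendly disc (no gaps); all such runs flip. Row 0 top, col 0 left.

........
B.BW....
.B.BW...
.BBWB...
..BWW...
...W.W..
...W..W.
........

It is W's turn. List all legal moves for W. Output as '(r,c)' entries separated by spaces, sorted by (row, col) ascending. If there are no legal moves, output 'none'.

Answer: (1,1) (2,0) (2,2) (2,5) (3,0) (3,5) (4,1) (5,1)

Derivation:
(0,0): no bracket -> illegal
(0,1): no bracket -> illegal
(0,2): no bracket -> illegal
(0,3): no bracket -> illegal
(1,1): flips 1 -> legal
(1,4): no bracket -> illegal
(2,0): flips 2 -> legal
(2,2): flips 1 -> legal
(2,5): flips 1 -> legal
(3,0): flips 2 -> legal
(3,5): flips 1 -> legal
(4,0): no bracket -> illegal
(4,1): flips 1 -> legal
(4,5): no bracket -> illegal
(5,1): flips 1 -> legal
(5,2): no bracket -> illegal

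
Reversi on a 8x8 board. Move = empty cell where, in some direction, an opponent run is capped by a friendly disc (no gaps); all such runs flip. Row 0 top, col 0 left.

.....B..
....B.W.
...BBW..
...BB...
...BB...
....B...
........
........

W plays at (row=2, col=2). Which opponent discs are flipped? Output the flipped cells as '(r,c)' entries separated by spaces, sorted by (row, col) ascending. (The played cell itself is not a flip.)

Dir NW: first cell '.' (not opp) -> no flip
Dir N: first cell '.' (not opp) -> no flip
Dir NE: first cell '.' (not opp) -> no flip
Dir W: first cell '.' (not opp) -> no flip
Dir E: opp run (2,3) (2,4) capped by W -> flip
Dir SW: first cell '.' (not opp) -> no flip
Dir S: first cell '.' (not opp) -> no flip
Dir SE: opp run (3,3) (4,4), next='.' -> no flip

Answer: (2,3) (2,4)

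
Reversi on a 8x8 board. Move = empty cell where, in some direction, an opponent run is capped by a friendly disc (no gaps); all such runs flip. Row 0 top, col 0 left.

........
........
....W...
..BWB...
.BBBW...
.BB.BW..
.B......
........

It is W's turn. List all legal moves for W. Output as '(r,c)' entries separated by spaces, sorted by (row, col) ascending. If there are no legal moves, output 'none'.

Answer: (3,1) (3,5) (4,0) (5,3) (6,0) (6,4)

Derivation:
(2,1): no bracket -> illegal
(2,2): no bracket -> illegal
(2,3): no bracket -> illegal
(2,5): no bracket -> illegal
(3,0): no bracket -> illegal
(3,1): flips 1 -> legal
(3,5): flips 1 -> legal
(4,0): flips 3 -> legal
(4,5): no bracket -> illegal
(5,0): no bracket -> illegal
(5,3): flips 2 -> legal
(6,0): flips 2 -> legal
(6,2): no bracket -> illegal
(6,3): no bracket -> illegal
(6,4): flips 1 -> legal
(6,5): no bracket -> illegal
(7,0): no bracket -> illegal
(7,1): no bracket -> illegal
(7,2): no bracket -> illegal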